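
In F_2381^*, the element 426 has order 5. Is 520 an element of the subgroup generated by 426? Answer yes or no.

yes

⟨426⟩ has order 5; its elements mod 2381 are {1, 87, 426, 520, 1347}.
520 is in this set.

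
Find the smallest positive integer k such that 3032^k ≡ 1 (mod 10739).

5369

The order of 3032 must divide p − 1 = 10738 = 2 · 7 · 13 · 59.
Divisors: 1, 2, 7, 13, 14, 26, 59, 91, 118, 182, 413, 767, 826, 1534, 5369, 10738.
Check each in increasing order: 3032^1 ≡ 3032;  3032^2 ≡ 440;  3032^7 ≡ 8799;  3032^13 ≡ 1893;  3032^14 ≡ 4950;  3032^26 ≡ 7362;  3032^59 ≡ 5024;  3032^91 ≡ 7013;  3032^118 ≡ 3926;  3032^182 ≡ 8288;  3032^413 ≡ 4500;  3032^767 ≡ 1192;  3032^826 ≡ 6985;  3032^1534 ≡ 3316;  3032^5369 ≡ 1.
Smallest exponent giving 1 is 5369.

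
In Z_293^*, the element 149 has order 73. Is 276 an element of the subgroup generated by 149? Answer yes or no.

no

276 ∈ ⟨149⟩ iff 276^73 ≡ 1 (mod 293), since |⟨149⟩| = 73.
276^73 mod 293 = 292.
Since 292 ≠ 1, 276 does not lie in the subgroup.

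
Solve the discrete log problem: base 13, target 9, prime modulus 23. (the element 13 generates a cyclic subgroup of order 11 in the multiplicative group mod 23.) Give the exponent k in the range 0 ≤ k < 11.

Successive powers of 13 modulo 23:
  13^0=1  13^1=13  13^2=8  13^3=12  13^4=18  13^5=4
  13^6=6  13^7=9
So 13^7 ≡ 9 (mod 23), giving k = 7.

7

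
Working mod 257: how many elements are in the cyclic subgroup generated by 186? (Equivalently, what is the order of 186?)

256

The order of 186 must divide p − 1 = 256 = 2^8.
Divisors: 1, 2, 4, 8, 16, 32, 64, 128, 256.
Check each in increasing order: 186^1 ≡ 186;  186^2 ≡ 158;  186^4 ≡ 35;  186^8 ≡ 197;  186^16 ≡ 2;  186^32 ≡ 4;  186^64 ≡ 16;  186^128 ≡ 256;  186^256 ≡ 1.
Smallest exponent giving 1 is 256.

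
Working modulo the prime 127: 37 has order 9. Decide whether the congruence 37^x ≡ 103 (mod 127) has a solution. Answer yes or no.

⟨37⟩ has order 9; its elements mod 127 are {1, 19, 22, 37, 52, 68, 99, 103, 107}.
103 is in this set.

yes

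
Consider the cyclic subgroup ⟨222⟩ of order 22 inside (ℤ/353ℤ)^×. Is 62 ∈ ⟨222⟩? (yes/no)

no

62 ∈ ⟨222⟩ iff 62^22 ≡ 1 (mod 353), since |⟨222⟩| = 22.
62^22 mod 353 = 304.
Since 304 ≠ 1, 62 does not lie in the subgroup.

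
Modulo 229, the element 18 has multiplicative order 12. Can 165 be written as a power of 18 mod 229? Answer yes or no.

⟨18⟩ has order 12; its elements mod 229 are {1, 18, 89, 94, 95, 107, 122, 134, 135, 140, 211, 228}.
165 is not in this set.

no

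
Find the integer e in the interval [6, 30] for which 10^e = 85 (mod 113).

Compute 10^6 mod 113 = 63, then multiply by 10 repeatedly:
  10^6=63  10^7=65  10^8=85
Found 85 at exponent 8.

8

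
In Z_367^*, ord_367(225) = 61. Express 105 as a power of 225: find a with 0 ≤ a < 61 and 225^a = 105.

46

Baby-step giant-step with m = ceil(sqrt(61)) = 8.
Baby table (225^j mod 367 for j=0..7):
  0:1  1:225  2:346  3:46  4:74  5:135  6:281  7:101
Giant step factor: 225^(-8) ≡ 329 (mod 367).
Scan 105·329^i mod 367 for i = 0, 1, …:
  i=0: 105   i=1: 47   i=2: 49   i=3: 340
  i=4: 292   i=5: 281
Match at i=5, j=6: a = 5·8 + 6 = 46.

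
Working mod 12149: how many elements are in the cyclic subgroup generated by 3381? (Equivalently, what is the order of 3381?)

The order of 3381 must divide p − 1 = 12148 = 2^2 · 3037.
Divisors: 1, 2, 4, 3037, 6074, 12148.
Check each in increasing order: 3381^1 ≡ 3381;  3381^2 ≡ 11101;  3381^4 ≡ 4894;  3381^3037 ≡ 1.
Smallest exponent giving 1 is 3037.

3037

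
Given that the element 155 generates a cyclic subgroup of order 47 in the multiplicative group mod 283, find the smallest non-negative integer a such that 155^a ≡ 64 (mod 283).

Successive powers of 155 modulo 283:
  155^0=1  155^1=155  155^2=253  155^3=161  155^4=51  155^5=264
  155^6=168  155^7=4  155^8=54  155^9=163  155^10=78  155^11=204
  155^12=207  155^13=106  155^14=16  155^15=216  155^16=86  155^17=29
  155^18=250  155^19=262  155^20=141  155^21=64
So 155^21 ≡ 64 (mod 283), giving a = 21.

21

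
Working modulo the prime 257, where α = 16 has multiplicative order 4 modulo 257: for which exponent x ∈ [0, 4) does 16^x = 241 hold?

3

Successive powers of 16 modulo 257:
  16^0=1  16^1=16  16^2=256  16^3=241
So 16^3 ≡ 241 (mod 257), giving x = 3.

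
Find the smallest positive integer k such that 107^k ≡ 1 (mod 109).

The order of 107 must divide p − 1 = 108 = 2^2 · 3^3.
Divisors: 1, 2, 3, 4, 6, 9, 12, 18, 27, 36, 54, 108.
Check each in increasing order: 107^1 ≡ 107;  107^2 ≡ 4;  107^3 ≡ 101;  107^4 ≡ 16;  107^6 ≡ 64;  107^9 ≡ 33;  107^12 ≡ 63;  107^18 ≡ 108;  107^27 ≡ 76;  107^36 ≡ 1.
Smallest exponent giving 1 is 36.

36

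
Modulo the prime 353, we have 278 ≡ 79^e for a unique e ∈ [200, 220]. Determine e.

Compute 79^200 mod 353 = 349, then multiply by 79 repeatedly:
  79^200=349  79^201=37  79^202=99  79^203=55  79^204=109
  79^205=139  79^206=38  79^207=178  79^208=295  79^209=7
  79^210=200  79^211=268  79^212=345  79^213=74  79^214=198
  79^215=110  79^216=218  79^217=278
Found 278 at exponent 217.

217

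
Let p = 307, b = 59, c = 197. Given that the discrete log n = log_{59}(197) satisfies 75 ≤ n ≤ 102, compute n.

Compute 59^75 mod 307 = 154, then multiply by 59 repeatedly:
  59^75=154  59^76=183  59^77=52  59^78=305  59^79=189
  59^80=99  59^81=8  59^82=165  59^83=218  59^84=275
  59^85=261  59^86=49  59^87=128  59^88=184  59^89=111
  59^90=102  59^91=185  59^92=170  59^93=206  59^94=181
  59^95=241  59^96=97  59^97=197
Found 197 at exponent 97.

97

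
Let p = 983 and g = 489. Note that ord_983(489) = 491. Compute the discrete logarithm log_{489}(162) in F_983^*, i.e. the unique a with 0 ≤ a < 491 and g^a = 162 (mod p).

27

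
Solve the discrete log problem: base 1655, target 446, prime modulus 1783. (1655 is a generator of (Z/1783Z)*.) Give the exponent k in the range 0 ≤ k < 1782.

1018

Baby-step giant-step with m = ceil(sqrt(1782)) = 43.
Baby table (1655^j mod 1783 for j=0..42):
  0:1  1:1655  2:337  3:1439  4:1240  5:1750  6:658  7:1360
  8:654  9:89  10:1089  11:1465  12:1478  13:1597  14:629  15:1506
  16:1579  17:1150  18:789  19:639  20:226  21:1383  22:1276  23:708
  24:309  25:1457  26:719  27:684  28:1598  29:501  30:60  31:1235
  32:607  33:756  34:1297  35:1586  36:254  37:1365  38:14  39:1774
  40:1152  41:533  42:1313
Giant step factor: 1655^(-43) ≡ 768 (mod 1783).
Scan 446·768^i mod 1783 for i = 0, 1, …:
  i=0: 446   i=1: 192   i=2: 1250   i=3: 746
  i=4: 585   i=5: 1747   i=6: 880   i=7: 83
  i=8: 1339   i=9: 1344     …   i=22: 328
  i=23: 501
Match at i=23, j=29: k = 23·43 + 29 = 1018.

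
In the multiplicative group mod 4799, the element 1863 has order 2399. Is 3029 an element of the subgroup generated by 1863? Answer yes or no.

3029 ∈ ⟨1863⟩ iff 3029^2399 ≡ 1 (mod 4799), since |⟨1863⟩| = 2399.
3029^2399 mod 4799 = 1.
Since 1 = 1, 3029 lies in the subgroup.

yes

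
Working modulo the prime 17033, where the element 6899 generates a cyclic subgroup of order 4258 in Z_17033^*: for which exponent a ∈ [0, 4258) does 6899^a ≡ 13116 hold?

Baby-step giant-step with m = ceil(sqrt(4258)) = 66.
Baby table (6899^j mod 17033 for j=0..65):
  0:1  1:6899  2:5999  3:13944  4:14305  5:993  6:3441  7:12490
  8:15596  9:16376  10:15168  11:10313  12:2546  13:3831  14:11886  15:4652
  16:3976  17:7294  18:5824  19:15962  20:3493  21:13545  22:3917  23:9045
  24:9576  25:10850  26:11148  27:6057  28:5294  29:4554  30:9194  31:15547
  32:1952  33:10778  34:8377  35:16987  36:6273  37:13607  38:5830  39:6257
  40:5421  41:12044  42:4582  43:15003  44:13189  45:625  46:2526  47:2115
  48:11137  49:15333  50:7437  51:4467  52:5136  53:4624  54:15200  55:9652
  56:7151  57:7181  58:9755  59:2362  60:11890  61:15215  62:10939  63:11971
  64:11945  65:2901
Giant step factor: 6899^(-66) ≡ 15132 (mod 17033).
Scan 13116·15132^i mod 17033 for i = 0, 1, …:
  i=0: 13116   i=1: 2796   i=2: 16133   i=3: 7600
  i=4: 13417   i=5: 9717   i=6: 8788   i=7: 3385
  i=8: 3589   i=9: 7544     …   i=31: 4862
  i=32: 6257
Match at i=32, j=39: a = 32·66 + 39 = 2151.

2151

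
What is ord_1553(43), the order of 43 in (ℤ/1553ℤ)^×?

The order of 43 must divide p − 1 = 1552 = 2^4 · 97.
Divisors: 1, 2, 4, 8, 16, 97, 194, 388, 776, 1552.
Check each in increasing order: 43^1 ≡ 43;  43^2 ≡ 296;  43^4 ≡ 648;  43^8 ≡ 594;  43^16 ≡ 305;  43^97 ≡ 99;  43^194 ≡ 483;  43^388 ≡ 339;  43^776 ≡ 1552;  43^1552 ≡ 1.
Smallest exponent giving 1 is 1552.

1552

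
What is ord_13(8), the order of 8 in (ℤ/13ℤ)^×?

4

The order of 8 must divide p − 1 = 12 = 2^2 · 3.
Divisors: 1, 2, 3, 4, 6, 12.
Check each in increasing order: 8^1 ≡ 8;  8^2 ≡ 12;  8^3 ≡ 5;  8^4 ≡ 1.
Smallest exponent giving 1 is 4.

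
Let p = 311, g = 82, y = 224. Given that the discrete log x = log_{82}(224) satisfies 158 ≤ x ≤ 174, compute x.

Compute 82^158 mod 311 = 35, then multiply by 82 repeatedly:
  82^158=35  82^159=71  82^160=224
Found 224 at exponent 160.

160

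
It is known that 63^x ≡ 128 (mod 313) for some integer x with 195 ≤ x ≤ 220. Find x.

202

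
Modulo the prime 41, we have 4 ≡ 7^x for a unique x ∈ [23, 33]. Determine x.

28

Compute 7^23 mod 41 = 26, then multiply by 7 repeatedly:
  7^23=26  7^24=18  7^25=3  7^26=21  7^27=24
  7^28=4
Found 4 at exponent 28.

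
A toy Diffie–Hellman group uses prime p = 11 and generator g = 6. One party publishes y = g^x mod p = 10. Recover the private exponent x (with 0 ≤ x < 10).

5

Successive powers of 6 modulo 11:
  6^0=1  6^1=6  6^2=3  6^3=7  6^4=9  6^5=10
So 6^5 ≡ 10 (mod 11), giving x = 5.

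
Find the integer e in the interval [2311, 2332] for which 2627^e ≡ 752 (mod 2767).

2332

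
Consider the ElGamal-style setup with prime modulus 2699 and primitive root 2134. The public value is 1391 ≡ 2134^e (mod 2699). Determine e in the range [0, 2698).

Baby-step giant-step with m = ceil(sqrt(2698)) = 52.
Baby table (2134^j mod 2699 for j=0..51):
  0:1  1:2134  2:743  3:1249  4:1453  5:2250  6:2678  7:1069
  8:591  9:761  10:1875  11:1332  12:441  13:1842  14:1084  15:213
  16:1110  17:1717  18:1535  19:1803  20:1527  21:925  22:981  23:1729
  24:153  25:2622  26:321  27:2167  28:991  29:1477  30:2185  31:1617
  32:1356  33:376  34:781  35:1371  36:2697  37:1130  38:1213  39:201
  40:2492  41:898  42:42  43:561  44:1517  45:1177  46:1648  47:35
  48:1817  49:1714  50:531  51:2273
Giant step factor: 2134^(-52) ≡ 2406 (mod 2699).
Scan 1391·2406^i mod 2699 for i = 0, 1, …:
  i=0: 1391   i=1: 2685   i=2: 1403   i=3: 1868
  i=4: 573   i=5: 2148   i=6: 2202   i=7: 2574
  i=8: 1538   i=9: 99     …   i=48: 849
  i=49: 2250
Match at i=49, j=5: e = 49·52 + 5 = 2553.

2553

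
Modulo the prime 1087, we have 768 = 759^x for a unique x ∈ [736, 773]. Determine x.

Compute 759^736 mod 1087 = 697, then multiply by 759 repeatedly:
  759^736=697  759^737=741  759^738=440  759^739=251  759^740=284
  759^741=330  759^742=460  759^743=213  759^744=791  759^745=345
  759^746=975  759^747=865  759^748=1074  759^749=1003  759^750=377
  759^751=262  759^752=1024  759^753=11  759^754=740  759^755=768
Found 768 at exponent 755.

755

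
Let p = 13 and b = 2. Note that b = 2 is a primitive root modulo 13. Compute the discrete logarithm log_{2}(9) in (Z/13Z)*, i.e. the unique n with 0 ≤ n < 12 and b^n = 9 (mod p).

Successive powers of 2 modulo 13:
  2^0=1  2^1=2  2^2=4  2^3=8  2^4=3  2^5=6
  2^6=12  2^7=11  2^8=9
So 2^8 ≡ 9 (mod 13), giving n = 8.

8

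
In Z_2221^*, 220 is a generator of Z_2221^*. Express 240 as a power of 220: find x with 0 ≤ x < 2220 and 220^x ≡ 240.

1834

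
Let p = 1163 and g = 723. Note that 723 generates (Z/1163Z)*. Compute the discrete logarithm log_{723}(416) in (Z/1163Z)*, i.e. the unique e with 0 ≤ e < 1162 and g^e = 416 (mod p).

102

Baby-step giant-step with m = ceil(sqrt(1162)) = 35.
Baby table (723^j mod 1163 for j=0..34):
  0:1  1:723  2:542  3:1098  4:688  5:823  6:736  7:637
  8:3  9:1006  10:463  11:968  12:901  13:143  14:1045  15:748
  16:9  17:692  18:226  19:578  20:377  21:429  22:809  23:1081
  24:27  25:913  26:678  27:571  28:1131  29:124  30:101  31:917
  32:81  33:413  34:871
Giant step factor: 723^(-35) ≡ 683 (mod 1163).
Scan 416·683^i mod 1163 for i = 0, 1, …:
  i=0: 416   i=1: 356   i=2: 81
Match at i=2, j=32: e = 2·35 + 32 = 102.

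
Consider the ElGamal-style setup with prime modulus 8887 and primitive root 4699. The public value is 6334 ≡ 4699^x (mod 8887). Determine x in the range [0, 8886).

3603

Baby-step giant-step with m = ceil(sqrt(8886)) = 95.
Baby table (4699^j mod 8887 for j=0..94):
  0:1  1:4699  2:5293  3:5981  4:4025  5:1939  6:2186  7:7529
  8:8511  9:1689  10:520  11:8442  12:6277  13:8557  14:4555  15:4049
  16:8071  17:4800  18:8881  19:7354  20:3790  21:8549  22:2511  23:6140
  24:4658  25:8148  26:2256  27:7640  28:5767  29:2670  30:6773  31:1980
  32:8218  33:2367  34:4896  35:6748  36:36  37:311  38:3921  39:2028
  40:2708  41:7595  42:7600  43:4434  44:4238  45:7482  46:946  47:1754
  48:3797  49:5894  50:4014  51:3572  52:6172  53:3947  54:8671  55:7021
  56:3135  57:5606  58:1526  59:7752  60:7722  61:57  62:1233  63:8430
  64:3211  65:7250  66:3879  67:184  68:2577  69:5229  70:7403  71:2979
  72:1296  73:2309  74:7851  75:1912  76:8618  77:6810  78:6990  79:8545
  80:1489  81:2742  82:7395  83:935  84:3387  85:7783  86:2312  87:4174
  88:17  89:8787  90:1111  91:3920  92:6216  93:6302  94:1614
Giant step factor: 4699^(-95) ≡ 440 (mod 8887).
Scan 6334·440^i mod 8887 for i = 0, 1, …:
  i=0: 6334   i=1: 5329   i=2: 7479   i=3: 2570
  i=4: 2151   i=5: 4418   i=6: 6554   i=7: 4372
  i=8: 4088   i=9: 3546     …   i=36: 7453
  i=37: 17
Match at i=37, j=88: x = 37·95 + 88 = 3603.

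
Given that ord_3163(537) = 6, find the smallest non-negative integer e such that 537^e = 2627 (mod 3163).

5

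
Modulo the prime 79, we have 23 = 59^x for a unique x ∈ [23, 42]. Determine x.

Compute 59^23 mod 79 = 29, then multiply by 59 repeatedly:
  59^23=29  59^24=52  59^25=66  59^26=23
Found 23 at exponent 26.

26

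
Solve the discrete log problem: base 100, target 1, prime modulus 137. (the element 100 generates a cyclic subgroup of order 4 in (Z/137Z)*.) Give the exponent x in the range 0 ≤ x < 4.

0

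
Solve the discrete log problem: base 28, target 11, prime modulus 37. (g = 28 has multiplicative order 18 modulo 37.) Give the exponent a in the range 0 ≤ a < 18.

3

Successive powers of 28 modulo 37:
  28^0=1  28^1=28  28^2=7  28^3=11
So 28^3 ≡ 11 (mod 37), giving a = 3.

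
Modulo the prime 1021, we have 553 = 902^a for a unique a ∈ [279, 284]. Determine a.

279

Compute 902^279 mod 1021 = 553, then multiply by 902 repeatedly:
  902^279=553
Found 553 at exponent 279.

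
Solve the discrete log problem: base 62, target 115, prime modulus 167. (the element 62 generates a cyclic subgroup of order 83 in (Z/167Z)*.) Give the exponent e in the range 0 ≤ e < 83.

Baby-step giant-step with m = ceil(sqrt(83)) = 10.
Baby table (62^j mod 167 for j=0..9):
  0:1  1:62  2:3  3:19  4:9  5:57  6:27  7:4
  8:81  9:12
Giant step factor: 62^(-10) ≡ 11 (mod 167).
Scan 115·11^i mod 167 for i = 0, 1, …:
  i=0: 115   i=1: 96   i=2: 54   i=3: 93
  i=4: 21   i=5: 64   i=6: 36   i=7: 62
Match at i=7, j=1: e = 7·10 + 1 = 71.

71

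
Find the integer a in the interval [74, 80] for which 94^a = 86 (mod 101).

77

Compute 94^74 mod 101 = 13, then multiply by 94 repeatedly:
  94^74=13  94^75=10  94^76=31  94^77=86
Found 86 at exponent 77.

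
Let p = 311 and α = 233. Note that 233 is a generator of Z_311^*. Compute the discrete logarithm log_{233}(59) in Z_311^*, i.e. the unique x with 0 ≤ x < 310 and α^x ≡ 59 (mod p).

Baby-step giant-step with m = ceil(sqrt(310)) = 18.
Baby table (233^j mod 311 for j=0..17):
  0:1  1:233  2:175  3:34  4:147  5:41  6:223  7:22
  8:150  9:118  10:126  11:124  12:280  13:241  14:173  15:190
  16:108  17:284
Giant step factor: 233^(-18) ≡ 219 (mod 311).
Scan 59·219^i mod 311 for i = 0, 1, …:
  i=0: 59   i=1: 170   i=2: 221   i=3: 194
  i=4: 190
Match at i=4, j=15: x = 4·18 + 15 = 87.

87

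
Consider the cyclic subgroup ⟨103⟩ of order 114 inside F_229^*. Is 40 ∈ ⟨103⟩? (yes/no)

no

40 ∈ ⟨103⟩ iff 40^114 ≡ 1 (mod 229), since |⟨103⟩| = 114.
40^114 mod 229 = 228.
Since 228 ≠ 1, 40 does not lie in the subgroup.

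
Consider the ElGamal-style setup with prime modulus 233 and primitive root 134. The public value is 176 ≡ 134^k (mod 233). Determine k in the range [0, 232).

Baby-step giant-step with m = ceil(sqrt(232)) = 16.
Baby table (134^j mod 233 for j=0..15):
  0:1  1:134  2:15  3:146  4:225  5:93  6:113  7:230
  8:64  9:188  10:28  11:24  12:187  13:127  14:9  15:41
Giant step factor: 134^(-16) ≡ 126 (mod 233).
Scan 176·126^i mod 233 for i = 0, 1, …:
  i=0: 176   i=1: 41
Match at i=1, j=15: k = 1·16 + 15 = 31.

31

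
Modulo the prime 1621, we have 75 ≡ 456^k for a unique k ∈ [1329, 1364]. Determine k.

1340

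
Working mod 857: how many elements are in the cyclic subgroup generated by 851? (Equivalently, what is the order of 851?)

856

The order of 851 must divide p − 1 = 856 = 2^3 · 107.
Divisors: 1, 2, 4, 8, 107, 214, 428, 856.
Check each in increasing order: 851^1 ≡ 851;  851^2 ≡ 36;  851^4 ≡ 439;  851^8 ≡ 753;  851^107 ≡ 506;  851^214 ≡ 650;  851^428 ≡ 856;  851^856 ≡ 1.
Smallest exponent giving 1 is 856.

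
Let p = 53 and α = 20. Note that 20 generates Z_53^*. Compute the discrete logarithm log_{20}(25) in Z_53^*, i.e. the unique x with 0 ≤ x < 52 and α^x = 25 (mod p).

38

Baby-step giant-step with m = ceil(sqrt(52)) = 8.
Baby table (20^j mod 53 for j=0..7):
  0:1  1:20  2:29  3:50  4:46  5:19  6:9  7:21
Giant step factor: 20^(-8) ≡ 13 (mod 53).
Scan 25·13^i mod 53 for i = 0, 1, …:
  i=0: 25   i=1: 7   i=2: 38   i=3: 17
  i=4: 9
Match at i=4, j=6: x = 4·8 + 6 = 38.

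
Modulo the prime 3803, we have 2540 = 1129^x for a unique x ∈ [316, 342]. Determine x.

328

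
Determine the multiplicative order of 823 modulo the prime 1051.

1050

The order of 823 must divide p − 1 = 1050 = 2 · 3 · 5^2 · 7.
Divisors: 1, 2, 3, 5, 6, 7, 10, 14, 15, 21, 25, 30, 35, 42, 50, 70, 75, 105, 150, 175, 210, 350, 525, 1050.
Check each in increasing order: 823^1 ≡ 823;  823^2 ≡ 485;  823^3 ≡ 826;  823^5 ≡ 179;  823^6 ≡ 177;  823^7 ≡ 633;  823^10 ≡ 511;  823^14 ≡ 258;  823^15 ≡ 32;  823^21 ≡ 409;  823^25 ≡ 587;  823^30 ≡ 1024;  823^35 ≡ 422;  823^42 ≡ 172;  823^50 ≡ 892;  823^70 ≡ 465;  823^75 ≡ 206;  823^105 ≡ 744;  823^150 ≡ 396;  823^175 ≡ 181;  823^210 ≡ 710;  823^350 ≡ 180;  823^525 ≡ 1050;  823^1050 ≡ 1.
Smallest exponent giving 1 is 1050.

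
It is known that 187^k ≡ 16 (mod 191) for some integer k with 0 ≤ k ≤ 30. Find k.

Compute 187^0 mod 191 = 1, then multiply by 187 repeatedly:
  187^0=1  187^1=187  187^2=16
Found 16 at exponent 2.

2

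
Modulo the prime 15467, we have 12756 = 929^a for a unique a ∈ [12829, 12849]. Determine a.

12836

Compute 929^12829 mod 15467 = 3843, then multiply by 929 repeatedly:
  929^12829=3843  929^12830=12737  929^12831=418  929^12832=1647  929^12833=14297
  929^12834=11227  929^12835=5125  929^12836=12756
Found 12756 at exponent 12836.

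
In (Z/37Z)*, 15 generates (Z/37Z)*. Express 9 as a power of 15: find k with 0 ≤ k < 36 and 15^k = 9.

4

Successive powers of 15 modulo 37:
  15^0=1  15^1=15  15^2=3  15^3=8  15^4=9
So 15^4 ≡ 9 (mod 37), giving k = 4.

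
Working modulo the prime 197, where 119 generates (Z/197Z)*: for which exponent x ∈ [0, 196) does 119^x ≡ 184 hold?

Baby-step giant-step with m = ceil(sqrt(196)) = 14.
Baby table (119^j mod 197 for j=0..13):
  0:1  1:119  2:174  3:21  4:135  5:108  6:47  7:77
  8:101  9:2  10:41  11:151  12:42  13:73
Giant step factor: 119^(-14) ≡ 83 (mod 197).
Scan 184·83^i mod 197 for i = 0, 1, …:
  i=0: 184   i=1: 103   i=2: 78   i=3: 170
  i=4: 123   i=5: 162   i=6: 50   i=7: 13
  i=8: 94   i=9: 119
Match at i=9, j=1: x = 9·14 + 1 = 127.

127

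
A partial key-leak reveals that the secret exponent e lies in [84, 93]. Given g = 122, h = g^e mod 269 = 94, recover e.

85

Compute 122^84 mod 269 = 14, then multiply by 122 repeatedly:
  122^84=14  122^85=94
Found 94 at exponent 85.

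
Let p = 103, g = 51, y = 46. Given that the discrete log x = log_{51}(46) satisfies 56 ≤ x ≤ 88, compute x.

Compute 51^56 mod 103 = 29, then multiply by 51 repeatedly:
  51^56=29  51^57=37  51^58=33  51^59=35  51^60=34
  51^61=86  51^62=60  51^63=73  51^64=15  51^65=44
  51^66=81  51^67=11  51^68=46
Found 46 at exponent 68.

68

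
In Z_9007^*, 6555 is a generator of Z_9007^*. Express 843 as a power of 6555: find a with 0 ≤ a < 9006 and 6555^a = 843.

Baby-step giant-step with m = ceil(sqrt(9006)) = 95.
Baby table (6555^j mod 9007 for j=0..94):
  0:1  1:6555  2:4635  3:1814  4:1530  5:4359  6:3041  7:1264
  8:8087  9:4090  10:5118  11:6422  12:6499  13:6842  14:3457  15:8030
  16:8749  17:2126  18:2101  19:352  20:1568  21:1253  22:8038  23:7147
  24:3178  25:7606  26:3585  27:412  28:7567  29:136  30:8794  31:8877
  32:3515  33:919  34:7369  35:8261  36:771  37:978  38:6813  39:2509
  40:8720  41:1178  42:2791  43:1788  44:2233  45:940  46:912  47:6519
  48:2837  49:6087  50:8282  51:3321  52:8243  53:8879  54:7618  55:1182
  56:1990  57:2314  58:482  59:7060  60:334  61:669  62:7893  63:2407
  64:6628  65:5779  66:6910  67:7854  68:7965  69:6003  70:7089  71:1282
  72:8986  73:6457  74:1742  75:6941  76:3898  77:7538  78:8195  79:477
  80:1306  81:4180  82:606  83:243  84:7633  85:430  86:8466  87:2503
  88:5418  89:389  90:914  91:1615  92:3100  93:708  94:2335
Giant step factor: 6555^(-95) ≡ 7489 (mod 9007).
Scan 843·7489^i mod 9007 for i = 0, 1, …:
  i=0: 843   i=1: 8327   i=2: 5442   i=3: 7470
  i=4: 353   i=5: 4566   i=6: 4202   i=7: 7327
  i=8: 1259   i=9: 7329     …   i=39: 6659
  i=40: 6499
Match at i=40, j=12: a = 40·95 + 12 = 3812.

3812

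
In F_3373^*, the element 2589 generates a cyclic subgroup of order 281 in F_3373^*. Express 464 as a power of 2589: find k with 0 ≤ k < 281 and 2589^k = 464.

236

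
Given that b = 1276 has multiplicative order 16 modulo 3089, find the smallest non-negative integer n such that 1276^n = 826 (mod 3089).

14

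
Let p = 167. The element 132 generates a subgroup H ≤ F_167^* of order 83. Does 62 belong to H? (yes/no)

yes

62 ∈ ⟨132⟩ iff 62^83 ≡ 1 (mod 167), since |⟨132⟩| = 83.
62^83 mod 167 = 1.
Since 1 = 1, 62 lies in the subgroup.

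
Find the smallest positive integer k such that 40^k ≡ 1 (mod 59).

The order of 40 must divide p − 1 = 58 = 2 · 29.
Divisors: 1, 2, 29, 58.
Check each in increasing order: 40^1 ≡ 40;  40^2 ≡ 7;  40^29 ≡ 58;  40^58 ≡ 1.
Smallest exponent giving 1 is 58.

58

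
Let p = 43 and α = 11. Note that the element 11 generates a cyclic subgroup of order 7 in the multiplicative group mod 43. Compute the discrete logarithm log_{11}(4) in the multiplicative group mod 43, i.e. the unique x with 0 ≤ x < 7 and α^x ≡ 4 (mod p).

6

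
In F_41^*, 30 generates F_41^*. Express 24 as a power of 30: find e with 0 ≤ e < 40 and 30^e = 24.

Successive powers of 30 modulo 41:
  30^0=1  30^1=30  30^2=39  30^3=22  30^4=4  30^5=38
  30^6=33  30^7=6  30^8=16  30^9=29  30^10=9  30^11=24
So 30^11 ≡ 24 (mod 41), giving e = 11.

11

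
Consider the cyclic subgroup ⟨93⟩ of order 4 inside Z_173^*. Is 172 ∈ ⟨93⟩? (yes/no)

yes

172 ∈ ⟨93⟩ iff 172^4 ≡ 1 (mod 173), since |⟨93⟩| = 4.
172^4 mod 173 = 1.
Since 1 = 1, 172 lies in the subgroup.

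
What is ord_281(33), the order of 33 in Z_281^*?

140

The order of 33 must divide p − 1 = 280 = 2^3 · 5 · 7.
Divisors: 1, 2, 4, 5, 7, 8, 10, 14, 20, 28, 35, 40, 56, 70, 140, 280.
Check each in increasing order: 33^1 ≡ 33;  33^2 ≡ 246;  33^4 ≡ 101;  33^5 ≡ 242;  33^7 ≡ 241;  33^8 ≡ 85;  33^10 ≡ 116;  33^14 ≡ 195;  33^20 ≡ 249;  33^28 ≡ 90;  33^35 ≡ 53;  33^40 ≡ 181;  33^56 ≡ 232;  33^70 ≡ 280;  33^140 ≡ 1.
Smallest exponent giving 1 is 140.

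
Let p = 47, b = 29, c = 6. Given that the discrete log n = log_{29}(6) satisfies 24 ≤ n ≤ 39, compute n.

Compute 29^24 mod 47 = 18, then multiply by 29 repeatedly:
  29^24=18  29^25=5  29^26=4  29^27=22  29^28=27
  29^29=31  29^30=6
Found 6 at exponent 30.

30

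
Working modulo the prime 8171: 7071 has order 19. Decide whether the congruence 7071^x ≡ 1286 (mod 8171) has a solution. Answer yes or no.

⟨7071⟩ has order 19; its elements mod 8171 are {1, 692, 1092, 1286, 3254, 3518, 3932, 3969, 4743, 4946, 5430, 5585, 6874, 7071, 7113, 7154, 7444, 7669, 8108}.
1286 is in this set.

yes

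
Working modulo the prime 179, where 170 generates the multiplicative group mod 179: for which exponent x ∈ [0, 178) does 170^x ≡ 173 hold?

38

Baby-step giant-step with m = ceil(sqrt(178)) = 14.
Baby table (170^j mod 179 for j=0..13):
  0:1  1:170  2:81  3:166  4:117  5:21  6:169  7:90
  8:85  9:130  10:83  11:148  12:100  13:174
Giant step factor: 170^(-14) ≡ 4 (mod 179).
Scan 173·4^i mod 179 for i = 0, 1, …:
  i=0: 173   i=1: 155   i=2: 83
Match at i=2, j=10: x = 2·14 + 10 = 38.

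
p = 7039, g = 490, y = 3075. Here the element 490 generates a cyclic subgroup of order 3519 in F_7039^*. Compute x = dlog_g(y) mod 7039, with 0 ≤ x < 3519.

Baby-step giant-step with m = ceil(sqrt(3519)) = 60.
Baby table (490^j mod 7039 for j=0..59):
  0:1  1:490  2:774  3:6193  4:761  5:6862  6:4777  7:3782
  8:1923  9:6083  10:3173  11:6190  12:6330  13:4540  14:276  15:1499
  16:2454  17:5830  18:5905  19:421  20:2159  21:2060  22:2823  23:3626
  24:2912  25:5002  26:1408  27:98  28:5786  29:5462  30:1560  31:4188
  32:3771  33:3572  34:4608  35:5440  36:4858  37:1238  38:1266  39:908
  40:1463  41:5931  42:6122  43:1166  44:1181  45:1492  46:6063  47:412
  48:4788  49:2133  50:3398  51:3816  52:4505  53:4243  54:2565  55:3908
  56:312  57:5061  58:2162  59:3530
Giant step factor: 490^(-60) ≡ 6069 (mod 7039).
Scan 3075·6069^i mod 7039 for i = 0, 1, …:
  i=0: 3075   i=1: 1786   i=2: 6213   i=3: 5813
  i=4: 6668   i=5: 881   i=6: 4188
Match at i=6, j=31: x = 6·60 + 31 = 391.

391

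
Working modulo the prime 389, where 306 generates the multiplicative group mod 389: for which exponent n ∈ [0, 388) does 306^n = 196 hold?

86

Baby-step giant-step with m = ceil(sqrt(388)) = 20.
Baby table (306^j mod 389 for j=0..19):
  0:1  1:306  2:276  3:43  4:321  5:198  6:293  7:188
  8:345  9:151  10:304  11:53  12:269  13:235  14:334  15:286
  16:380  17:358  18:239  19:2
Giant step factor: 306^(-20) ≡ 157 (mod 389).
Scan 196·157^i mod 389 for i = 0, 1, …:
  i=0: 196   i=1: 41   i=2: 213   i=3: 376
  i=4: 293
Match at i=4, j=6: n = 4·20 + 6 = 86.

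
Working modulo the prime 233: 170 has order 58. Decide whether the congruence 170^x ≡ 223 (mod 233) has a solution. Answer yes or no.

223 ∈ ⟨170⟩ iff 223^58 ≡ 1 (mod 233), since |⟨170⟩| = 58.
223^58 mod 233 = 144.
Since 144 ≠ 1, 223 does not lie in the subgroup.

no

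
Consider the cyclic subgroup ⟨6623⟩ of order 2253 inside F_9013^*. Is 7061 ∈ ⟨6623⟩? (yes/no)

7061 ∈ ⟨6623⟩ iff 7061^2253 ≡ 1 (mod 9013), since |⟨6623⟩| = 2253.
7061^2253 mod 9013 = 7355.
Since 7355 ≠ 1, 7061 does not lie in the subgroup.

no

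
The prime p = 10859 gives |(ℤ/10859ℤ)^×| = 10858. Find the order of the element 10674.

The order of 10674 must divide p − 1 = 10858 = 2 · 61 · 89.
Divisors: 1, 2, 61, 89, 122, 178, 5429, 10858.
Check each in increasing order: 10674^1 ≡ 10674;  10674^2 ≡ 1648;  10674^61 ≡ 2223;  10674^89 ≡ 7625;  10674^122 ≡ 884;  10674^178 ≡ 1539;  10674^5429 ≡ 1.
Smallest exponent giving 1 is 5429.

5429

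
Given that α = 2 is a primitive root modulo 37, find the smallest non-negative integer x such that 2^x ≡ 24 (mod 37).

29

Successive powers of 2 modulo 37:
  2^0=1  2^1=2  2^2=4  2^3=8  2^4=16  2^5=32
  2^6=27  2^7=17  2^8=34  2^9=31  2^10=25  2^11=13
  2^12=26  2^13=15  2^14=30  2^15=23  2^16=9  2^17=18
  2^18=36  2^19=35  2^20=33  2^21=29  2^22=21  2^23=5
  2^24=10  2^25=20  2^26=3  2^27=6  2^28=12  2^29=24
So 2^29 ≡ 24 (mod 37), giving x = 29.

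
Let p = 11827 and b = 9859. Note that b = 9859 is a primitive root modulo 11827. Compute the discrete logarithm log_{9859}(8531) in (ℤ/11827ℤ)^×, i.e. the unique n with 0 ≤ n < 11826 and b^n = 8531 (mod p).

7360

Baby-step giant-step with m = ceil(sqrt(11826)) = 109.
Baby table (9859^j mod 11827 for j=0..108):
  0:1  1:9859  2:5595  3:11804  4:9783  5:1412  6:529  7:11531
  8:3005  9:11487  10:6808  11:1847  12:7820  13:8994  14:4827  15:9372
  16:6024  17:7249  18:9157  19:3372  20:10678  21:2275  22:5233  23:2773
  24:6810  25:9738  26:7183  27:8948  28:739  29:369  30:7082  31:6657
  32:3340  33:2692  34:640  35:5969  36:9046  37:8934  38:4637  39:4828
  40:7404  41:11619  42:7226  43:7113  44:4784  45:11207  46:1979  47:8238
  48:2433  49:1791  50:11585  51:3176  52:6115  53:5566  54:9741  55:1279
  56:2079  57:670  58:6064  59:11318  60:8244  61:2452  62:11707  63:11447
  64:2739  65:2760  66:8740  67:7965  68:7482  69:39  70:6037  71:5319
  72:10930  73:3073  74:7760  75:8804  76:283  77:10752  78:10394  79:5318
  80:1071  81:9305  82:7783  83:10848  84:10698  85:10223  86:10690  87:2313
  88:1411  89:2497  90:5936  91:3028  92:1704  93:5396  94:1318  95:8116
  96:5989  97:5167  98:2564  99:4177  100:11256  101:163  102:10372  103:1306
  104:8078  105:9811  106:5443  107:3438  108:10887
Giant step factor: 9859^(-109) ≡ 4899 (mod 11827).
Scan 8531·4899^i mod 11827 for i = 0, 1, …:
  i=0: 8531   i=1: 8578   i=2: 2291   i=3: 11613
  i=4: 4217   i=5: 9141   i=6: 4737   i=7: 1989
  i=8: 10490   i=9: 2195     …   i=66: 454
  i=67: 670
Match at i=67, j=57: n = 67·109 + 57 = 7360.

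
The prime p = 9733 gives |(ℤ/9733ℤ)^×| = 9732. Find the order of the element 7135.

The order of 7135 must divide p − 1 = 9732 = 2^2 · 3 · 811.
Divisors: 1, 2, 3, 4, 6, 12, 811, 1622, 2433, 3244, 4866, 9732.
Check each in increasing order: 7135^1 ≡ 7135;  7135^2 ≡ 4635;  7135^3 ≡ 7724;  7135^4 ≡ 2494;  7135^6 ≡ 6619;  7135^12 ≡ 2928;  7135^811 ≡ 8183;  7135^1622 ≡ 8182;  7135^2433 ≡ 9732;  7135^3244 ≡ 1550;  7135^4866 ≡ 1.
Smallest exponent giving 1 is 4866.

4866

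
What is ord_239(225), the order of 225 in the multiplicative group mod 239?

119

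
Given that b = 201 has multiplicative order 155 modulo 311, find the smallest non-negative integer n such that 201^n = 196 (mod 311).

58

Baby-step giant-step with m = ceil(sqrt(155)) = 13.
Baby table (201^j mod 311 for j=0..12):
  0:1  1:201  2:282  3:80  4:219  5:168  6:180  7:104
  8:67  9:94  10:234  11:73  12:56
Giant step factor: 201^(-13) ≡ 254 (mod 311).
Scan 196·254^i mod 311 for i = 0, 1, …:
  i=0: 196   i=1: 24   i=2: 187   i=3: 226
  i=4: 180
Match at i=4, j=6: n = 4·13 + 6 = 58.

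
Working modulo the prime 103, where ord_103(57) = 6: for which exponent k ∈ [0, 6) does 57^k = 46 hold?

4

Successive powers of 57 modulo 103:
  57^0=1  57^1=57  57^2=56  57^3=102  57^4=46
So 57^4 ≡ 46 (mod 103), giving k = 4.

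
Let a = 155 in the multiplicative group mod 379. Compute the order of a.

The order of 155 must divide p − 1 = 378 = 2 · 3^3 · 7.
Divisors: 1, 2, 3, 6, 7, 9, 14, 18, 21, 27, 42, 54, 63, 126, 189, 378.
Check each in increasing order: 155^1 ≡ 155;  155^2 ≡ 148;  155^3 ≡ 200;  155^6 ≡ 205;  155^7 ≡ 318;  155^9 ≡ 68;  155^14 ≡ 310;  155^18 ≡ 76;  155^21 ≡ 40;  155^27 ≡ 241;  155^42 ≡ 84;  155^54 ≡ 94;  155^63 ≡ 328;  155^126 ≡ 327;  155^189 ≡ 378;  155^378 ≡ 1.
Smallest exponent giving 1 is 378.

378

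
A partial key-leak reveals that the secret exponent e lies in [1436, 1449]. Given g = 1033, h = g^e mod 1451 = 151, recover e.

1446

Compute 1033^1436 mod 1451 = 259, then multiply by 1033 repeatedly:
  1033^1436=259  1033^1437=563  1033^1438=1179  1033^1439=518  1033^1440=1126
  1033^1441=907  1033^1442=1036  1033^1443=801  1033^1444=363  1033^1445=621
  1033^1446=151
Found 151 at exponent 1446.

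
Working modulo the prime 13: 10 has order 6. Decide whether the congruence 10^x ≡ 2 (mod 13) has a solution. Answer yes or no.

no

⟨10⟩ has order 6; its elements mod 13 are {1, 3, 4, 9, 10, 12}.
2 is not in this set.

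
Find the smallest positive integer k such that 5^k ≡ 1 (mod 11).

5

The order of 5 must divide p − 1 = 10 = 2 · 5.
Divisors: 1, 2, 5, 10.
Check each in increasing order: 5^1 ≡ 5;  5^2 ≡ 3;  5^5 ≡ 1.
Smallest exponent giving 1 is 5.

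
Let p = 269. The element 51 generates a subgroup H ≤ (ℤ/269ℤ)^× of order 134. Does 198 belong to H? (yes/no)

no

198 ∈ ⟨51⟩ iff 198^134 ≡ 1 (mod 269), since |⟨51⟩| = 134.
198^134 mod 269 = 268.
Since 268 ≠ 1, 198 does not lie in the subgroup.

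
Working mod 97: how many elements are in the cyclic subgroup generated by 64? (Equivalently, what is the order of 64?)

8

The order of 64 must divide p − 1 = 96 = 2^5 · 3.
Divisors: 1, 2, 3, 4, 6, 8, 12, 16, 24, 32, 48, 96.
Check each in increasing order: 64^1 ≡ 64;  64^2 ≡ 22;  64^3 ≡ 50;  64^4 ≡ 96;  64^6 ≡ 75;  64^8 ≡ 1.
Smallest exponent giving 1 is 8.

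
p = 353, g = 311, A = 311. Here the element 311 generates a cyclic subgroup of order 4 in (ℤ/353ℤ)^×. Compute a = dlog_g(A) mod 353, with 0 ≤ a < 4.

Successive powers of 311 modulo 353:
  311^0=1  311^1=311
So 311^1 ≡ 311 (mod 353), giving a = 1.

1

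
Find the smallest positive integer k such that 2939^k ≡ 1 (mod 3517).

The order of 2939 must divide p − 1 = 3516 = 2^2 · 3 · 293.
Divisors: 1, 2, 3, 4, 6, 12, 293, 586, 879, 1172, 1758, 3516.
Check each in increasing order: 2939^1 ≡ 2939;  2939^2 ≡ 3486;  2939^3 ≡ 333;  2939^4 ≡ 961;  2939^6 ≡ 1862;  2939^12 ≡ 2799;  2939^293 ≡ 980;  2939^586 ≡ 259;  2939^879 ≡ 596;  2939^1172 ≡ 258;  2939^1758 ≡ 3516;  2939^3516 ≡ 1.
Smallest exponent giving 1 is 3516.

3516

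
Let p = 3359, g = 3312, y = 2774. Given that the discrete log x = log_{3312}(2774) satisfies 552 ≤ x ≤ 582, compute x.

564

Compute 3312^552 mod 3359 = 1111, then multiply by 3312 repeatedly:
  3312^552=1111  3312^553=1527  3312^554=2129  3312^555=707  3312^556=361
  3312^557=3187  3312^558=1366  3312^559=2978  3312^560=1112  3312^561=1480
  3312^562=979  3312^563=1013  3312^564=2774
Found 2774 at exponent 564.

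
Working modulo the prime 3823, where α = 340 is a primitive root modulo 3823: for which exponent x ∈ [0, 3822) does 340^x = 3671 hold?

3470

Baby-step giant-step with m = ceil(sqrt(3822)) = 62.
Baby table (340^j mod 3823 for j=0..61):
  0:1  1:340  2:910  3:3560  4:2332  5:1519  6:355  7:2187
  8:1918  9:2210  10:2092  11:202  12:3689  13:316  14:396  15:835
  16:998  17:2896  18:2129  19:1313  20:2952  21:2054  22:2574  23:3516
  24:2664  25:3532  26:458  27:2800  28:73  29:1882  30:1439  31:3739
  32:2024  33:20  34:2977  35:2908  36:2386  37:764  38:3619  39:3277
  40:1687  41:130  42:2147  43:3610  44:217  45:1143  46:2497  47:274
  48:1408  49:845  50:575  51:527  52:3322  53:1695  54:2850  55:1781
  56:1506  57:3581  58:1826  59:1514  60:2478  61:1460
Giant step factor: 340^(-62) ≡ 3026 (mod 3823).
Scan 3671·3026^i mod 3823 for i = 0, 1, …:
  i=0: 3671   i=1: 2631   i=2: 1920   i=3: 2783
  i=4: 3112   i=5: 863   i=6: 329   i=7: 1574
  i=8: 3289   i=9: 1245     …   i=54: 2189
  i=55: 2478
Match at i=55, j=60: x = 55·62 + 60 = 3470.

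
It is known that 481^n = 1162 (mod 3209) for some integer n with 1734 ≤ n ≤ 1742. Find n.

1734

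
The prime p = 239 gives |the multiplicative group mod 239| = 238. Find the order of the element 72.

The order of 72 must divide p − 1 = 238 = 2 · 7 · 17.
Divisors: 1, 2, 7, 14, 17, 34, 119, 238.
Check each in increasing order: 72^1 ≡ 72;  72^2 ≡ 165;  72^7 ≡ 36;  72^14 ≡ 101;  72^17 ≡ 100;  72^34 ≡ 201;  72^119 ≡ 1.
Smallest exponent giving 1 is 119.

119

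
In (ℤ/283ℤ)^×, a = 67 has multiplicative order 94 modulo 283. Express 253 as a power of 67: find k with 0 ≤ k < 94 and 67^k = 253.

44

Baby-step giant-step with m = ceil(sqrt(94)) = 10.
Baby table (67^j mod 283 for j=0..9):
  0:1  1:67  2:244  3:217  4:106  5:27  6:111  7:79
  8:199  9:32
Giant step factor: 67^(-10) ≡ 158 (mod 283).
Scan 253·158^i mod 283 for i = 0, 1, …:
  i=0: 253   i=1: 71   i=2: 181   i=3: 15
  i=4: 106
Match at i=4, j=4: k = 4·10 + 4 = 44.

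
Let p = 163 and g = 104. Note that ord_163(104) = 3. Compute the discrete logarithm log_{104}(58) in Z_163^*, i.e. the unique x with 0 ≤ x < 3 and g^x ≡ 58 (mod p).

2

Successive powers of 104 modulo 163:
  104^0=1  104^1=104  104^2=58
So 104^2 ≡ 58 (mod 163), giving x = 2.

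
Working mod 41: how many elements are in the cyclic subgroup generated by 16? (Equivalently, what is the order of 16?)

5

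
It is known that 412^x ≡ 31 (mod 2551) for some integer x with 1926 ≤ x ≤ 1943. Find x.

1937

Compute 412^1926 mod 2551 = 2429, then multiply by 412 repeatedly:
  412^1926=2429  412^1927=756  412^1928=250  412^1929=960  412^1930=115
  412^1931=1462  412^1932=308  412^1933=1897  412^1934=958  412^1935=1842
  412^1936=1257  412^1937=31
Found 31 at exponent 1937.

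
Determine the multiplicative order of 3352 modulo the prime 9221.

9220

The order of 3352 must divide p − 1 = 9220 = 2^2 · 5 · 461.
Divisors: 1, 2, 4, 5, 10, 20, 461, 922, 1844, 2305, 4610, 9220.
Check each in increasing order: 3352^1 ≡ 3352;  3352^2 ≡ 4726;  3352^4 ≡ 1814;  3352^5 ≡ 3889;  3352^10 ≡ 1881;  3352^20 ≡ 6518;  3352^461 ≡ 5135;  3352^922 ≡ 5386;  3352^1844 ≡ 8951;  3352^2305 ≡ 5921;  3352^4610 ≡ 9220;  3352^9220 ≡ 1.
Smallest exponent giving 1 is 9220.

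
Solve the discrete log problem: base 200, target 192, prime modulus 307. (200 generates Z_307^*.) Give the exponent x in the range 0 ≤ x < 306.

207

Baby-step giant-step with m = ceil(sqrt(306)) = 18.
Baby table (200^j mod 307 for j=0..17):
  0:1  1:200  2:90  3:194  4:118  5:268  6:182  7:174
  8:109  9:3  10:293  11:270  12:275  13:47  14:190  15:239
  16:215  17:20
Giant step factor: 200^(-18) ≡ 273 (mod 307).
Scan 192·273^i mod 307 for i = 0, 1, …:
  i=0: 192   i=1: 226   i=2: 298   i=3: 306
  i=4: 34   i=5: 72   i=6: 8   i=7: 35
  i=8: 38   i=9: 243   i=10: 27   i=11: 3
Match at i=11, j=9: x = 11·18 + 9 = 207.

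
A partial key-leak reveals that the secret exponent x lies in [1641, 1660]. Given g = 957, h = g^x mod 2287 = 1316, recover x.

Compute 957^1641 mod 2287 = 1206, then multiply by 957 repeatedly:
  957^1641=1206  957^1642=1494  957^1643=383  957^1644=611  957^1645=1542
  957^1646=579  957^1647=649  957^1648=1316
Found 1316 at exponent 1648.

1648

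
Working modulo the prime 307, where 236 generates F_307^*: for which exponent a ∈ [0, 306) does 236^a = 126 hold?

Baby-step giant-step with m = ceil(sqrt(306)) = 18.
Baby table (236^j mod 307 for j=0..17):
  0:1  1:236  2:129  3:51  4:63  5:132  6:145  7:143
  8:285  9:27  10:232  11:106  12:149  13:166  14:187  15:231
  16:177  17:20
Giant step factor: 236^(-18) ≡ 299 (mod 307).
Scan 126·299^i mod 307 for i = 0, 1, …:
  i=0: 126   i=1: 220   i=2: 82   i=3: 265
  i=4: 29   i=5: 75   i=6: 14   i=7: 195
  i=8: 282   i=9: 200     …   i=13: 124
  i=14: 236
Match at i=14, j=1: a = 14·18 + 1 = 253.

253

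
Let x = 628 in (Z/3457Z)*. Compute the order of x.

The order of 628 must divide p − 1 = 3456 = 2^7 · 3^3.
Divisors: 1, 2, 3, 4, 6, 8, 9, 12, 16, 18, 24, 27, 32, 36, 48, 54, 64, 72, 96, 108, 128, 144, 192, 216, 288, 384, 432, 576, 864, 1152, 1728, 3456.
Check each in increasing order: 628^1 ≡ 628;  628^2 ≡ 286;  628^3 ≡ 3301;  628^4 ≡ 2285;  628^6 ≡ 137;  628^8 ≡ 1155;  628^9 ≡ 2827;  628^12 ≡ 1484;  628^16 ≡ 3080;  628^18 ≡ 2802;  628^24 ≡ 147;  628^27 ≡ 1267;  628^32 ≡ 392;  628^36 ≡ 357;  628^48 ≡ 867;  628^54 ≡ 1241;  628^64 ≡ 1556;  628^72 ≡ 2997;  628^96 ≡ 1520;  628^108 ≡ 1716;  628^128 ≡ 1236;  628^144 ≡ 723;  628^192 ≡ 1124;  628^216 ≡ 2749;  628^288 ≡ 722;  628^384 ≡ 1571;  628^432 ≡ 3456;  628^576 ≡ 2734;  628^864 ≡ 1.
Smallest exponent giving 1 is 864.

864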